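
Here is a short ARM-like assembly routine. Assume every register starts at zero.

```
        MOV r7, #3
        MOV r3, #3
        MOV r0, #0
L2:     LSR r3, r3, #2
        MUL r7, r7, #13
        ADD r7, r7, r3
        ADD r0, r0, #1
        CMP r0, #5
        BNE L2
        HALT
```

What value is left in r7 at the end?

r7=3
r3=3
r0=0
r3=3>>2=0
r7=3*13=39
r7=39+0=39
r0=0+1=1
CMP r0, #5  (cmp 1,5)
BNE L2: taken
r3=0>>2=0
r7=39*13=507
r7=507+0=507
r0=1+1=2
CMP r0, #5  (cmp 2,5)
BNE L2: taken
r3=0>>2=0
r7=507*13=6591
r7=6591+0=6591
r0=2+1=3
CMP r0, #5  (cmp 3,5)
BNE L2: taken
r3=0>>2=0
r7=6591*13=85683
r7=85683+0=85683
r0=3+1=4
CMP r0, #5  (cmp 4,5)
BNE L2: taken
r3=0>>2=0
r7=85683*13=1113879
r7=1113879+0=1113879
r0=4+1=5
CMP r0, #5  (cmp 5,5)
BNE L2: not taken
halt.

1113879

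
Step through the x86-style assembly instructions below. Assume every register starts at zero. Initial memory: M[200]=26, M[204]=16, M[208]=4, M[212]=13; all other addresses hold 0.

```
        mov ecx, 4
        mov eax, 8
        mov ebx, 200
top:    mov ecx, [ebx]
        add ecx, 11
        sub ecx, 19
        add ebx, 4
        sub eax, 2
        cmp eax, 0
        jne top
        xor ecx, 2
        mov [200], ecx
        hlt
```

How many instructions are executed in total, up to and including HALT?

34

mov ecx, 4 → ecx=4
mov eax, 8 → eax=8
mov ebx, 200 → ebx=200
mov ecx, [ebx] → ecx=M[200]=26
add ecx, 11 → ecx=26+11=37
sub ecx, 19 → ecx=37-19=18
add ebx, 4 → ebx=200+4=204
sub eax, 2 → eax=8-2=6
cmp eax, 0  (cmp 6,0)
jne top: taken
mov ecx, [ebx] → ecx=M[204]=16
add ecx, 11 → ecx=16+11=27
sub ecx, 19 → ecx=27-19=8
add ebx, 4 → ebx=204+4=208
sub eax, 2 → eax=6-2=4
cmp eax, 0  (cmp 4,0)
jne top: taken
mov ecx, [ebx] → ecx=M[208]=4
add ecx, 11 → ecx=4+11=15
sub ecx, 19 → ecx=15-19=-4
add ebx, 4 → ebx=208+4=212
sub eax, 2 → eax=4-2=2
cmp eax, 0  (cmp 2,0)
jne top: taken
mov ecx, [ebx] → ecx=M[212]=13
add ecx, 11 → ecx=13+11=24
sub ecx, 19 → ecx=24-19=5
add ebx, 4 → ebx=212+4=216
sub eax, 2 → eax=2-2=0
cmp eax, 0  (cmp 0,0)
jne top: not taken
xor ecx, 2 → ecx=5^2=7
mov [200], ecx → M[200]=7
halt.
Total executed instructions: 34.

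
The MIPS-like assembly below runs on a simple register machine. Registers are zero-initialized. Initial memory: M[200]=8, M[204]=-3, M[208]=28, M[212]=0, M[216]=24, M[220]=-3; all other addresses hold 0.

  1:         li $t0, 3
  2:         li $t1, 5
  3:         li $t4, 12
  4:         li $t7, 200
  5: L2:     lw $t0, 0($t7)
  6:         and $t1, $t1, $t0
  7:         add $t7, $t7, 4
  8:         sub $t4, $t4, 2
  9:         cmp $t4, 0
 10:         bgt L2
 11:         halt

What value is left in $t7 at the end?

li $t0, 3 → $t0=3
li $t1, 5 → $t1=5
li $t4, 12 → $t4=12
li $t7, 200 → $t7=200
lw $t0, 0($t7) → $t0=M[200]=8
and $t1, $t1, $t0 → $t1=5&8=0
add $t7, $t7, 4 → $t7=200+4=204
sub $t4, $t4, 2 → $t4=12-2=10
cmp $t4, 0  (cmp 10,0)
bgt L2: taken
lw $t0, 0($t7) → $t0=M[204]=-3
and $t1, $t1, $t0 → $t1=0&(-3)=0
add $t7, $t7, 4 → $t7=204+4=208
sub $t4, $t4, 2 → $t4=10-2=8
cmp $t4, 0  (cmp 8,0)
bgt L2: taken
lw $t0, 0($t7) → $t0=M[208]=28
and $t1, $t1, $t0 → $t1=0&28=0
add $t7, $t7, 4 → $t7=208+4=212
sub $t4, $t4, 2 → $t4=8-2=6
cmp $t4, 0  (cmp 6,0)
bgt L2: taken
lw $t0, 0($t7) → $t0=M[212]=0
and $t1, $t1, $t0 → $t1=0&0=0
add $t7, $t7, 4 → $t7=212+4=216
sub $t4, $t4, 2 → $t4=6-2=4
cmp $t4, 0  (cmp 4,0)
bgt L2: taken
lw $t0, 0($t7) → $t0=M[216]=24
and $t1, $t1, $t0 → $t1=0&24=0
add $t7, $t7, 4 → $t7=216+4=220
sub $t4, $t4, 2 → $t4=4-2=2
cmp $t4, 0  (cmp 2,0)
bgt L2: taken
lw $t0, 0($t7) → $t0=M[220]=-3
and $t1, $t1, $t0 → $t1=0&(-3)=0
add $t7, $t7, 4 → $t7=220+4=224
sub $t4, $t4, 2 → $t4=2-2=0
cmp $t4, 0  (cmp 0,0)
bgt L2: not taken
halt.

224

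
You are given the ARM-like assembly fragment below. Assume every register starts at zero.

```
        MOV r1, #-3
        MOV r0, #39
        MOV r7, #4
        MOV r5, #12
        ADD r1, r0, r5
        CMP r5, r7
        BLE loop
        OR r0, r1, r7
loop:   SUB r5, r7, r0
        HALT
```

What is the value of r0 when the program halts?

after MOV r1, #-3: r1=-3
after MOV r0, #39: r0=39
after MOV r7, #4: r7=4
after MOV r5, #12: r5=12
after ADD r1, r0, r5: r1=39+12=51
CMP r5, r7  (cmp 12,4)
BLE loop: not taken
after OR r0, r1, r7: r0=51|4=55
after SUB r5, r7, r0: r5=4-55=-51
halt.

55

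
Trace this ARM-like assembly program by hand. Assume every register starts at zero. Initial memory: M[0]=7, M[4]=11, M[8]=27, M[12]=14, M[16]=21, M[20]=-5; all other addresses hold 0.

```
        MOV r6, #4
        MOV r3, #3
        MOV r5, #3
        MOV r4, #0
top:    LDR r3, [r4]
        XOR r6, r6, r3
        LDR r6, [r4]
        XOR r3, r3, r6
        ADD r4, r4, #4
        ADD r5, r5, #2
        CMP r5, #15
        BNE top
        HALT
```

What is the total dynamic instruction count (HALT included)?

after MOV r6, #4: r6=4
after MOV r3, #3: r3=3
after MOV r5, #3: r5=3
after MOV r4, #0: r4=0
after LDR r3, [r4]: r3=M[0]=7
after XOR r6, r6, r3: r6=4^7=3
after LDR r6, [r4]: r6=M[0]=7
after XOR r3, r3, r6: r3=7^7=0
after ADD r4, r4, #4: r4=0+4=4
after ADD r5, r5, #2: r5=3+2=5
CMP r5, #15  (cmp 5,15)
BNE top: taken
after LDR r3, [r4]: r3=M[4]=11
after XOR r6, r6, r3: r6=7^11=12
after LDR r6, [r4]: r6=M[4]=11
after XOR r3, r3, r6: r3=11^11=0
after ADD r4, r4, #4: r4=4+4=8
after ADD r5, r5, #2: r5=5+2=7
CMP r5, #15  (cmp 7,15)
BNE top: taken
after LDR r3, [r4]: r3=M[8]=27
after XOR r6, r6, r3: r6=11^27=16
after LDR r6, [r4]: r6=M[8]=27
after XOR r3, r3, r6: r3=27^27=0
after ADD r4, r4, #4: r4=8+4=12
after ADD r5, r5, #2: r5=7+2=9
CMP r5, #15  (cmp 9,15)
BNE top: taken
after LDR r3, [r4]: r3=M[12]=14
after XOR r6, r6, r3: r6=27^14=21
after LDR r6, [r4]: r6=M[12]=14
after XOR r3, r3, r6: r3=14^14=0
after ADD r4, r4, #4: r4=12+4=16
after ADD r5, r5, #2: r5=9+2=11
CMP r5, #15  (cmp 11,15)
BNE top: taken
after LDR r3, [r4]: r3=M[16]=21
after XOR r6, r6, r3: r6=14^21=27
after LDR r6, [r4]: r6=M[16]=21
after XOR r3, r3, r6: r3=21^21=0
after ADD r4, r4, #4: r4=16+4=20
after ADD r5, r5, #2: r5=11+2=13
CMP r5, #15  (cmp 13,15)
BNE top: taken
after LDR r3, [r4]: r3=M[20]=-5
after XOR r6, r6, r3: r6=21^(-5)=-18
after LDR r6, [r4]: r6=M[20]=-5
after XOR r3, r3, r6: r3=(-5)^(-5)=0
after ADD r4, r4, #4: r4=20+4=24
after ADD r5, r5, #2: r5=13+2=15
CMP r5, #15  (cmp 15,15)
BNE top: not taken
halt.
Total executed instructions: 53.

53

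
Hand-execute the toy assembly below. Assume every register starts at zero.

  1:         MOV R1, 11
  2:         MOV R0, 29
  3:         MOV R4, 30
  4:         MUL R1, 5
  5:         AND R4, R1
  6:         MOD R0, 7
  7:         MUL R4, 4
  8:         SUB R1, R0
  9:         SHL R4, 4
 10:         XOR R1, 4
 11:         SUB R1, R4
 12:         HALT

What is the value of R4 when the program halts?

after MOV R1, 11: R1=11
after MOV R0, 29: R0=29
after MOV R4, 30: R4=30
after MUL R1, 5: R1=11*5=55
after AND R4, R1: R4=30&55=22
after MOD R0, 7: R0=29%7=1
after MUL R4, 4: R4=22*4=88
after SUB R1, R0: R1=55-1=54
after SHL R4, 4: R4=88<<4=1408
after XOR R1, 4: R1=54^4=50
after SUB R1, R4: R1=50-1408=-1358
halt.

1408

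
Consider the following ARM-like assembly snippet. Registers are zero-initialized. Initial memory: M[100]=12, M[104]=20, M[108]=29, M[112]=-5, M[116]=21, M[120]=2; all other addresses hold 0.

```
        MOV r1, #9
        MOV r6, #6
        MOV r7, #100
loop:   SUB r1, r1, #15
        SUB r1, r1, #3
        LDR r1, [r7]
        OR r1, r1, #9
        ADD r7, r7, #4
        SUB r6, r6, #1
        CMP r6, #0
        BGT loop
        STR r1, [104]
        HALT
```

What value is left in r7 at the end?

124

MOV r1, #9 → r1=9
MOV r6, #6 → r6=6
MOV r7, #100 → r7=100
SUB r1, r1, #15 → r1=9-15=-6
SUB r1, r1, #3 → r1=(-6)-3=-9
LDR r1, [r7] → r1=M[100]=12
OR r1, r1, #9 → r1=12|9=13
ADD r7, r7, #4 → r7=100+4=104
SUB r6, r6, #1 → r6=6-1=5
CMP r6, #0  (cmp 5,0)
BGT loop: taken
SUB r1, r1, #15 → r1=13-15=-2
SUB r1, r1, #3 → r1=(-2)-3=-5
LDR r1, [r7] → r1=M[104]=20
OR r1, r1, #9 → r1=20|9=29
ADD r7, r7, #4 → r7=104+4=108
SUB r6, r6, #1 → r6=5-1=4
CMP r6, #0  (cmp 4,0)
BGT loop: taken
SUB r1, r1, #15 → r1=29-15=14
SUB r1, r1, #3 → r1=14-3=11
LDR r1, [r7] → r1=M[108]=29
OR r1, r1, #9 → r1=29|9=29
ADD r7, r7, #4 → r7=108+4=112
SUB r6, r6, #1 → r6=4-1=3
CMP r6, #0  (cmp 3,0)
BGT loop: taken
SUB r1, r1, #15 → r1=29-15=14
SUB r1, r1, #3 → r1=14-3=11
LDR r1, [r7] → r1=M[112]=-5
OR r1, r1, #9 → r1=(-5)|9=-5
ADD r7, r7, #4 → r7=112+4=116
SUB r6, r6, #1 → r6=3-1=2
CMP r6, #0  (cmp 2,0)
BGT loop: taken
SUB r1, r1, #15 → r1=(-5)-15=-20
SUB r1, r1, #3 → r1=(-20)-3=-23
LDR r1, [r7] → r1=M[116]=21
OR r1, r1, #9 → r1=21|9=29
ADD r7, r7, #4 → r7=116+4=120
SUB r6, r6, #1 → r6=2-1=1
CMP r6, #0  (cmp 1,0)
BGT loop: taken
SUB r1, r1, #15 → r1=29-15=14
SUB r1, r1, #3 → r1=14-3=11
LDR r1, [r7] → r1=M[120]=2
OR r1, r1, #9 → r1=2|9=11
ADD r7, r7, #4 → r7=120+4=124
SUB r6, r6, #1 → r6=1-1=0
CMP r6, #0  (cmp 0,0)
BGT loop: not taken
STR r1, [104] → M[104]=11
halt.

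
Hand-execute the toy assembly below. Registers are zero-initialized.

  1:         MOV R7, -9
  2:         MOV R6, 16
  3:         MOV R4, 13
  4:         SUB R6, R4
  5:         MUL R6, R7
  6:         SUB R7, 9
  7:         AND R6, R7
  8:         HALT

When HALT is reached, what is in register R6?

-28

after MOV R7, -9: R7=-9
after MOV R6, 16: R6=16
after MOV R4, 13: R4=13
after SUB R6, R4: R6=16-13=3
after MUL R6, R7: R6=3*(-9)=-27
after SUB R7, 9: R7=(-9)-9=-18
after AND R6, R7: R6=(-27)&(-18)=-28
halt.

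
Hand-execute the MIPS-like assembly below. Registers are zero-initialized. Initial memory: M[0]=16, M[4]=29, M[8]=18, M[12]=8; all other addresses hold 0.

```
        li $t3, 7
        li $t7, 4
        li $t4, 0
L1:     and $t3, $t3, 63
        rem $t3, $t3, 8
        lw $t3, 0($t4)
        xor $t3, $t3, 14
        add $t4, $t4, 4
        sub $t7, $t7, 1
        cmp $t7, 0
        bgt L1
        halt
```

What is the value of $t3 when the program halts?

6

$t3=7
$t7=4
$t4=0
$t3=7&63=7
$t3=7%8=7
$t3=M[0]=16
$t3=16^14=30
$t4=0+4=4
$t7=4-1=3
cmp $t7, 0  (cmp 3,0)
bgt L1: taken
$t3=30&63=30
$t3=30%8=6
$t3=M[4]=29
$t3=29^14=19
$t4=4+4=8
$t7=3-1=2
cmp $t7, 0  (cmp 2,0)
bgt L1: taken
$t3=19&63=19
$t3=19%8=3
$t3=M[8]=18
$t3=18^14=28
$t4=8+4=12
$t7=2-1=1
cmp $t7, 0  (cmp 1,0)
bgt L1: taken
$t3=28&63=28
$t3=28%8=4
$t3=M[12]=8
$t3=8^14=6
$t4=12+4=16
$t7=1-1=0
cmp $t7, 0  (cmp 0,0)
bgt L1: not taken
halt.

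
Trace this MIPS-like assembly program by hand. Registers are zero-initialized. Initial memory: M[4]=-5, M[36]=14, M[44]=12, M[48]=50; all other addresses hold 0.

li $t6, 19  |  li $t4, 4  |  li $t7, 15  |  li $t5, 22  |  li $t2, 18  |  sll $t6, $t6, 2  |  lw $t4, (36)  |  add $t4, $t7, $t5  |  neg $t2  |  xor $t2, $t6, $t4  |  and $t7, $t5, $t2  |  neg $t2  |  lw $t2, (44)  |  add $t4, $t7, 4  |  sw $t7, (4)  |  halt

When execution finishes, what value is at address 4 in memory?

li $t6, 19 → $t6=19
li $t4, 4 → $t4=4
li $t7, 15 → $t7=15
li $t5, 22 → $t5=22
li $t2, 18 → $t2=18
sll $t6, $t6, 2 → $t6=19<<2=76
lw $t4, (36) → $t4=M[36]=14
add $t4, $t7, $t5 → $t4=15+22=37
neg $t2 → $t2=-(18)=-18
xor $t2, $t6, $t4 → $t2=76^37=105
and $t7, $t5, $t2 → $t7=22&105=0
neg $t2 → $t2=-(105)=-105
lw $t2, (44) → $t2=M[44]=12
add $t4, $t7, 4 → $t4=0+4=4
sw $t7, (4) → M[4]=0
halt.

0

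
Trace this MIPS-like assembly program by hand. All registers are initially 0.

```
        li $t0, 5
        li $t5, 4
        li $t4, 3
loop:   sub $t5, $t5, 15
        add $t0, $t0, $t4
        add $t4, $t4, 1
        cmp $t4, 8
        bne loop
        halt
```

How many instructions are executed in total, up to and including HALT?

li $t0, 5 → $t0=5
li $t5, 4 → $t5=4
li $t4, 3 → $t4=3
sub $t5, $t5, 15 → $t5=4-15=-11
add $t0, $t0, $t4 → $t0=5+3=8
add $t4, $t4, 1 → $t4=3+1=4
cmp $t4, 8  (cmp 4,8)
bne loop: taken
sub $t5, $t5, 15 → $t5=(-11)-15=-26
add $t0, $t0, $t4 → $t0=8+4=12
add $t4, $t4, 1 → $t4=4+1=5
cmp $t4, 8  (cmp 5,8)
bne loop: taken
sub $t5, $t5, 15 → $t5=(-26)-15=-41
add $t0, $t0, $t4 → $t0=12+5=17
add $t4, $t4, 1 → $t4=5+1=6
cmp $t4, 8  (cmp 6,8)
bne loop: taken
sub $t5, $t5, 15 → $t5=(-41)-15=-56
add $t0, $t0, $t4 → $t0=17+6=23
add $t4, $t4, 1 → $t4=6+1=7
cmp $t4, 8  (cmp 7,8)
bne loop: taken
sub $t5, $t5, 15 → $t5=(-56)-15=-71
add $t0, $t0, $t4 → $t0=23+7=30
add $t4, $t4, 1 → $t4=7+1=8
cmp $t4, 8  (cmp 8,8)
bne loop: not taken
halt.
Total executed instructions: 29.

29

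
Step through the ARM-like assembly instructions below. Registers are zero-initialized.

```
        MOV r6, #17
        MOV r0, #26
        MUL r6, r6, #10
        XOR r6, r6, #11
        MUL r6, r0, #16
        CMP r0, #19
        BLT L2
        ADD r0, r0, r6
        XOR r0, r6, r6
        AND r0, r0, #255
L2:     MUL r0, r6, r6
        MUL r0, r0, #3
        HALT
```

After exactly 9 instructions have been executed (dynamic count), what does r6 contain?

r6=17
r0=26
r6=17*10=170
r6=170^11=161
r6=26*16=416
CMP r0, #19  (cmp 26,19)
BLT L2: not taken
r0=26+416=442
r0=416^416=0
After step 9: r6 = 416.

416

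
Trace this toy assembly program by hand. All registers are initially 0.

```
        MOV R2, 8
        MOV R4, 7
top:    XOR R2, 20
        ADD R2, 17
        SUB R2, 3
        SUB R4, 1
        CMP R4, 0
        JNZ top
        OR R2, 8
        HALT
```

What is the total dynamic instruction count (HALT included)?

46

after MOV R2, 8: R2=8
after MOV R4, 7: R4=7
after XOR R2, 20: R2=8^20=28
after ADD R2, 17: R2=28+17=45
after SUB R2, 3: R2=45-3=42
after SUB R4, 1: R4=7-1=6
CMP R4, 0  (cmp 6,0)
JNZ top: taken
after XOR R2, 20: R2=42^20=62
after ADD R2, 17: R2=62+17=79
after SUB R2, 3: R2=79-3=76
after SUB R4, 1: R4=6-1=5
CMP R4, 0  (cmp 5,0)
JNZ top: taken
after XOR R2, 20: R2=76^20=88
after ADD R2, 17: R2=88+17=105
after SUB R2, 3: R2=105-3=102
after SUB R4, 1: R4=5-1=4
CMP R4, 0  (cmp 4,0)
JNZ top: taken
after XOR R2, 20: R2=102^20=114
after ADD R2, 17: R2=114+17=131
after SUB R2, 3: R2=131-3=128
after SUB R4, 1: R4=4-1=3
CMP R4, 0  (cmp 3,0)
JNZ top: taken
after XOR R2, 20: R2=128^20=148
after ADD R2, 17: R2=148+17=165
after SUB R2, 3: R2=165-3=162
after SUB R4, 1: R4=3-1=2
CMP R4, 0  (cmp 2,0)
JNZ top: taken
after XOR R2, 20: R2=162^20=182
after ADD R2, 17: R2=182+17=199
after SUB R2, 3: R2=199-3=196
after SUB R4, 1: R4=2-1=1
CMP R4, 0  (cmp 1,0)
JNZ top: taken
after XOR R2, 20: R2=196^20=208
after ADD R2, 17: R2=208+17=225
after SUB R2, 3: R2=225-3=222
after SUB R4, 1: R4=1-1=0
CMP R4, 0  (cmp 0,0)
JNZ top: not taken
after OR R2, 8: R2=222|8=222
halt.
Total executed instructions: 46.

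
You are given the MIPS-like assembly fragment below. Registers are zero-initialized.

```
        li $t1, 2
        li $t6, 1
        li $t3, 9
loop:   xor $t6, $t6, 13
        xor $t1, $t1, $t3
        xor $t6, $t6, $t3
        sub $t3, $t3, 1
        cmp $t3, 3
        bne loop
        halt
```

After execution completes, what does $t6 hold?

0

$t1=2
$t6=1
$t3=9
$t6=1^13=12
$t1=2^9=11
$t6=12^9=5
$t3=9-1=8
cmp $t3, 3  (cmp 8,3)
bne loop: taken
$t6=5^13=8
$t1=11^8=3
$t6=8^8=0
$t3=8-1=7
cmp $t3, 3  (cmp 7,3)
bne loop: taken
$t6=0^13=13
$t1=3^7=4
$t6=13^7=10
$t3=7-1=6
cmp $t3, 3  (cmp 6,3)
bne loop: taken
$t6=10^13=7
$t1=4^6=2
$t6=7^6=1
$t3=6-1=5
cmp $t3, 3  (cmp 5,3)
bne loop: taken
$t6=1^13=12
$t1=2^5=7
$t6=12^5=9
$t3=5-1=4
cmp $t3, 3  (cmp 4,3)
bne loop: taken
$t6=9^13=4
$t1=7^4=3
$t6=4^4=0
$t3=4-1=3
cmp $t3, 3  (cmp 3,3)
bne loop: not taken
halt.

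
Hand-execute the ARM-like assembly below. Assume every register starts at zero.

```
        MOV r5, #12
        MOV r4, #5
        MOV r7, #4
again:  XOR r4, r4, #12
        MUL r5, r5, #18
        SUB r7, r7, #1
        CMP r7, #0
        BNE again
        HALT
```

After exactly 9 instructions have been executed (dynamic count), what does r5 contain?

216

r5=12
r4=5
r7=4
r4=5^12=9
r5=12*18=216
r7=4-1=3
CMP r7, #0  (cmp 3,0)
BNE again: taken
r4=9^12=5
After step 9: r5 = 216.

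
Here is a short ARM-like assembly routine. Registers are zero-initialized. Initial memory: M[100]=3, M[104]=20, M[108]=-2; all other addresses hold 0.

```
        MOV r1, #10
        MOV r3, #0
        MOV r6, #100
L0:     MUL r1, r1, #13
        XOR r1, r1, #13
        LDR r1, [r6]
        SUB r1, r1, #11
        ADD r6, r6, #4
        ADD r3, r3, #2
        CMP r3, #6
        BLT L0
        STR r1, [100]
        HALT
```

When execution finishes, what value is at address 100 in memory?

MOV r1, #10 → r1=10
MOV r3, #0 → r3=0
MOV r6, #100 → r6=100
MUL r1, r1, #13 → r1=10*13=130
XOR r1, r1, #13 → r1=130^13=143
LDR r1, [r6] → r1=M[100]=3
SUB r1, r1, #11 → r1=3-11=-8
ADD r6, r6, #4 → r6=100+4=104
ADD r3, r3, #2 → r3=0+2=2
CMP r3, #6  (cmp 2,6)
BLT L0: taken
MUL r1, r1, #13 → r1=(-8)*13=-104
XOR r1, r1, #13 → r1=(-104)^13=-107
LDR r1, [r6] → r1=M[104]=20
SUB r1, r1, #11 → r1=20-11=9
ADD r6, r6, #4 → r6=104+4=108
ADD r3, r3, #2 → r3=2+2=4
CMP r3, #6  (cmp 4,6)
BLT L0: taken
MUL r1, r1, #13 → r1=9*13=117
XOR r1, r1, #13 → r1=117^13=120
LDR r1, [r6] → r1=M[108]=-2
SUB r1, r1, #11 → r1=(-2)-11=-13
ADD r6, r6, #4 → r6=108+4=112
ADD r3, r3, #2 → r3=4+2=6
CMP r3, #6  (cmp 6,6)
BLT L0: not taken
STR r1, [100] → M[100]=-13
halt.

-13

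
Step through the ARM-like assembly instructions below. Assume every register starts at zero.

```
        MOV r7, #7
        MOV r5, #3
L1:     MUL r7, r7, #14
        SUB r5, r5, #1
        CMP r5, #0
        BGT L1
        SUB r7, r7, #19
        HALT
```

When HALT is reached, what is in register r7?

r7=7
r5=3
r7=7*14=98
r5=3-1=2
CMP r5, #0  (cmp 2,0)
BGT L1: taken
r7=98*14=1372
r5=2-1=1
CMP r5, #0  (cmp 1,0)
BGT L1: taken
r7=1372*14=19208
r5=1-1=0
CMP r5, #0  (cmp 0,0)
BGT L1: not taken
r7=19208-19=19189
halt.

19189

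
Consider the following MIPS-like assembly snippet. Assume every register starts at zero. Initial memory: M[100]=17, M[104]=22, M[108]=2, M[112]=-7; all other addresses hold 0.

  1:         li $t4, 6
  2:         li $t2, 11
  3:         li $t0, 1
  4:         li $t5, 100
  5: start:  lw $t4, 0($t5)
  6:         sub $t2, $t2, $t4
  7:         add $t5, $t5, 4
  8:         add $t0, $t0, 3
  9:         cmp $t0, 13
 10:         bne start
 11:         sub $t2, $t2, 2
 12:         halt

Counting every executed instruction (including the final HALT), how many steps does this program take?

li $t4, 6 → $t4=6
li $t2, 11 → $t2=11
li $t0, 1 → $t0=1
li $t5, 100 → $t5=100
lw $t4, 0($t5) → $t4=M[100]=17
sub $t2, $t2, $t4 → $t2=11-17=-6
add $t5, $t5, 4 → $t5=100+4=104
add $t0, $t0, 3 → $t0=1+3=4
cmp $t0, 13  (cmp 4,13)
bne start: taken
lw $t4, 0($t5) → $t4=M[104]=22
sub $t2, $t2, $t4 → $t2=(-6)-22=-28
add $t5, $t5, 4 → $t5=104+4=108
add $t0, $t0, 3 → $t0=4+3=7
cmp $t0, 13  (cmp 7,13)
bne start: taken
lw $t4, 0($t5) → $t4=M[108]=2
sub $t2, $t2, $t4 → $t2=(-28)-2=-30
add $t5, $t5, 4 → $t5=108+4=112
add $t0, $t0, 3 → $t0=7+3=10
cmp $t0, 13  (cmp 10,13)
bne start: taken
lw $t4, 0($t5) → $t4=M[112]=-7
sub $t2, $t2, $t4 → $t2=(-30)-(-7)=-23
add $t5, $t5, 4 → $t5=112+4=116
add $t0, $t0, 3 → $t0=10+3=13
cmp $t0, 13  (cmp 13,13)
bne start: not taken
sub $t2, $t2, 2 → $t2=(-23)-2=-25
halt.
Total executed instructions: 30.

30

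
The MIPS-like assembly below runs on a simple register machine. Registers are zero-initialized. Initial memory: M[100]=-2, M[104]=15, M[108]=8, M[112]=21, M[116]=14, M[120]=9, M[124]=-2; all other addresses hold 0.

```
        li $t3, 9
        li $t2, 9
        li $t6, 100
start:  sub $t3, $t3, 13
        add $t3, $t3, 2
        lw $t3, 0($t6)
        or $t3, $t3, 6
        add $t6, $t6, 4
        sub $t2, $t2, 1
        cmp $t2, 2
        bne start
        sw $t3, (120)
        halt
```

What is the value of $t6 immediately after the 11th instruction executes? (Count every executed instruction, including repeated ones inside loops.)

104

after li $t3, 9: $t3=9
after li $t2, 9: $t2=9
after li $t6, 100: $t6=100
after sub $t3, $t3, 13: $t3=9-13=-4
after add $t3, $t3, 2: $t3=(-4)+2=-2
after lw $t3, 0($t6): $t3=M[100]=-2
after or $t3, $t3, 6: $t3=(-2)|6=-2
after add $t6, $t6, 4: $t6=100+4=104
after sub $t2, $t2, 1: $t2=9-1=8
cmp $t2, 2  (cmp 8,2)
bne start: taken
After step 11: $t6 = 104.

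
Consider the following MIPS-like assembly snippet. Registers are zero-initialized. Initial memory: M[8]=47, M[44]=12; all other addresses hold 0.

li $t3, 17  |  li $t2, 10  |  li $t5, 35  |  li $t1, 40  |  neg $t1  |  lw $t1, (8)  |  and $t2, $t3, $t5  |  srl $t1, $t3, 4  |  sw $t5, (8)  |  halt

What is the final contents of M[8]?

35

$t3=17
$t2=10
$t5=35
$t1=40
$t1=-(40)=-40
$t1=M[8]=47
$t2=17&35=1
$t1=17>>4=1
sw $t5, (8) → M[8]=35
halt.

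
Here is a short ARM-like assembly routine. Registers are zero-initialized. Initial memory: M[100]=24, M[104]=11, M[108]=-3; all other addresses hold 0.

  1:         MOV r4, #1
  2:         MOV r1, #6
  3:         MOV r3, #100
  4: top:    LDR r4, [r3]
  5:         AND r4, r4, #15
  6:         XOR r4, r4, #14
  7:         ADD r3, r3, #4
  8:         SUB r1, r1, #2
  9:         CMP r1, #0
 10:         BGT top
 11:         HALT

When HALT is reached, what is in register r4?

r4=1
r1=6
r3=100
r4=M[100]=24
r4=24&15=8
r4=8^14=6
r3=100+4=104
r1=6-2=4
CMP r1, #0  (cmp 4,0)
BGT top: taken
r4=M[104]=11
r4=11&15=11
r4=11^14=5
r3=104+4=108
r1=4-2=2
CMP r1, #0  (cmp 2,0)
BGT top: taken
r4=M[108]=-3
r4=(-3)&15=13
r4=13^14=3
r3=108+4=112
r1=2-2=0
CMP r1, #0  (cmp 0,0)
BGT top: not taken
halt.

3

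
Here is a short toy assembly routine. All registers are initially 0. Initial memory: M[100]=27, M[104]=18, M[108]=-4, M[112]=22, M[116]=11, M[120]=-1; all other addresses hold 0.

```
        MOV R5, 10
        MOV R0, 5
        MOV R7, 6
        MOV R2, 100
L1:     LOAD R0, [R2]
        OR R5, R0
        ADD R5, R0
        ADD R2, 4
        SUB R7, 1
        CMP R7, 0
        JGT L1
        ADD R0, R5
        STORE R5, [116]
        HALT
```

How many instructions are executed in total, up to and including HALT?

after MOV R5, 10: R5=10
after MOV R0, 5: R0=5
after MOV R7, 6: R7=6
after MOV R2, 100: R2=100
after LOAD R0, [R2]: R0=M[100]=27
after OR R5, R0: R5=10|27=27
after ADD R5, R0: R5=27+27=54
after ADD R2, 4: R2=100+4=104
after SUB R7, 1: R7=6-1=5
CMP R7, 0  (cmp 5,0)
JGT L1: taken
after LOAD R0, [R2]: R0=M[104]=18
after OR R5, R0: R5=54|18=54
after ADD R5, R0: R5=54+18=72
after ADD R2, 4: R2=104+4=108
after SUB R7, 1: R7=5-1=4
CMP R7, 0  (cmp 4,0)
JGT L1: taken
after LOAD R0, [R2]: R0=M[108]=-4
after OR R5, R0: R5=72|(-4)=-4
after ADD R5, R0: R5=(-4)+(-4)=-8
after ADD R2, 4: R2=108+4=112
after SUB R7, 1: R7=4-1=3
CMP R7, 0  (cmp 3,0)
JGT L1: taken
after LOAD R0, [R2]: R0=M[112]=22
after OR R5, R0: R5=(-8)|22=-2
after ADD R5, R0: R5=(-2)+22=20
after ADD R2, 4: R2=112+4=116
after SUB R7, 1: R7=3-1=2
CMP R7, 0  (cmp 2,0)
JGT L1: taken
after LOAD R0, [R2]: R0=M[116]=11
after OR R5, R0: R5=20|11=31
after ADD R5, R0: R5=31+11=42
after ADD R2, 4: R2=116+4=120
after SUB R7, 1: R7=2-1=1
CMP R7, 0  (cmp 1,0)
JGT L1: taken
after LOAD R0, [R2]: R0=M[120]=-1
after OR R5, R0: R5=42|(-1)=-1
after ADD R5, R0: R5=(-1)+(-1)=-2
after ADD R2, 4: R2=120+4=124
after SUB R7, 1: R7=1-1=0
CMP R7, 0  (cmp 0,0)
JGT L1: not taken
after ADD R0, R5: R0=(-1)+(-2)=-3
STORE R5, [116] → M[116]=-2
halt.
Total executed instructions: 49.

49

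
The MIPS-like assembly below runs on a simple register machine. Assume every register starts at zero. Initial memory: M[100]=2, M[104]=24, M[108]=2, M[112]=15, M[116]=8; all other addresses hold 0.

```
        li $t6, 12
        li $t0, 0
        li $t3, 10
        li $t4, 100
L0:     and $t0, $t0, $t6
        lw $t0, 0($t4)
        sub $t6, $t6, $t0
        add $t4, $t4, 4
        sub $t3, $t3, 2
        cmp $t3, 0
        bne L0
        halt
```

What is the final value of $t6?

-39

$t6=12
$t0=0
$t3=10
$t4=100
$t0=0&12=0
$t0=M[100]=2
$t6=12-2=10
$t4=100+4=104
$t3=10-2=8
cmp $t3, 0  (cmp 8,0)
bne L0: taken
$t0=2&10=2
$t0=M[104]=24
$t6=10-24=-14
$t4=104+4=108
$t3=8-2=6
cmp $t3, 0  (cmp 6,0)
bne L0: taken
$t0=24&(-14)=16
$t0=M[108]=2
$t6=(-14)-2=-16
$t4=108+4=112
$t3=6-2=4
cmp $t3, 0  (cmp 4,0)
bne L0: taken
$t0=2&(-16)=0
$t0=M[112]=15
$t6=(-16)-15=-31
$t4=112+4=116
$t3=4-2=2
cmp $t3, 0  (cmp 2,0)
bne L0: taken
$t0=15&(-31)=1
$t0=M[116]=8
$t6=(-31)-8=-39
$t4=116+4=120
$t3=2-2=0
cmp $t3, 0  (cmp 0,0)
bne L0: not taken
halt.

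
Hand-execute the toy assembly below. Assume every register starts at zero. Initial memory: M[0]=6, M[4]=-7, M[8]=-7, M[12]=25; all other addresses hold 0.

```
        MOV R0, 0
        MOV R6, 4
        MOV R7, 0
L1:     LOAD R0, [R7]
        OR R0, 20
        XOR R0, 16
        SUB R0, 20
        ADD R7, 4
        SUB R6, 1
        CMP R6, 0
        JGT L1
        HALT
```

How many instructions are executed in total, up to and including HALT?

after MOV R0, 0: R0=0
after MOV R6, 4: R6=4
after MOV R7, 0: R7=0
after LOAD R0, [R7]: R0=M[0]=6
after OR R0, 20: R0=6|20=22
after XOR R0, 16: R0=22^16=6
after SUB R0, 20: R0=6-20=-14
after ADD R7, 4: R7=0+4=4
after SUB R6, 1: R6=4-1=3
CMP R6, 0  (cmp 3,0)
JGT L1: taken
after LOAD R0, [R7]: R0=M[4]=-7
after OR R0, 20: R0=(-7)|20=-3
after XOR R0, 16: R0=(-3)^16=-19
after SUB R0, 20: R0=(-19)-20=-39
after ADD R7, 4: R7=4+4=8
after SUB R6, 1: R6=3-1=2
CMP R6, 0  (cmp 2,0)
JGT L1: taken
after LOAD R0, [R7]: R0=M[8]=-7
after OR R0, 20: R0=(-7)|20=-3
after XOR R0, 16: R0=(-3)^16=-19
after SUB R0, 20: R0=(-19)-20=-39
after ADD R7, 4: R7=8+4=12
after SUB R6, 1: R6=2-1=1
CMP R6, 0  (cmp 1,0)
JGT L1: taken
after LOAD R0, [R7]: R0=M[12]=25
after OR R0, 20: R0=25|20=29
after XOR R0, 16: R0=29^16=13
after SUB R0, 20: R0=13-20=-7
after ADD R7, 4: R7=12+4=16
after SUB R6, 1: R6=1-1=0
CMP R6, 0  (cmp 0,0)
JGT L1: not taken
halt.
Total executed instructions: 36.

36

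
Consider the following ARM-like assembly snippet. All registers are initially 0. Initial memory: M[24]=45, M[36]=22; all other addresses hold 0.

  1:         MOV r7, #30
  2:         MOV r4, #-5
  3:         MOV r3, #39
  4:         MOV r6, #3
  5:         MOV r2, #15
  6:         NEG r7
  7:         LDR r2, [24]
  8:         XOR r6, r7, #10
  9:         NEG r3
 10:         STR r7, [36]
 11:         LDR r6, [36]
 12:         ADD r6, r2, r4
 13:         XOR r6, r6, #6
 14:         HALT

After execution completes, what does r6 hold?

r7=30
r4=-5
r3=39
r6=3
r2=15
r7=-(30)=-30
r2=M[24]=45
r6=(-30)^10=-24
r3=-(39)=-39
STR r7, [36] → M[36]=-30
r6=M[36]=-30
r6=45+(-5)=40
r6=40^6=46
halt.

46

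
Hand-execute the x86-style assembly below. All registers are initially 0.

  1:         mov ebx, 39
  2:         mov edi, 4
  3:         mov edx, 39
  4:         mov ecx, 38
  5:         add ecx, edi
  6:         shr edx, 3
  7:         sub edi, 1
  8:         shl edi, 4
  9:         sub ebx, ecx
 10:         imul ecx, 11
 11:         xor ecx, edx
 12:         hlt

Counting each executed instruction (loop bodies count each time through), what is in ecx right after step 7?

42

ebx=39
edi=4
edx=39
ecx=38
ecx=38+4=42
edx=39>>3=4
edi=4-1=3
After step 7: ecx = 42.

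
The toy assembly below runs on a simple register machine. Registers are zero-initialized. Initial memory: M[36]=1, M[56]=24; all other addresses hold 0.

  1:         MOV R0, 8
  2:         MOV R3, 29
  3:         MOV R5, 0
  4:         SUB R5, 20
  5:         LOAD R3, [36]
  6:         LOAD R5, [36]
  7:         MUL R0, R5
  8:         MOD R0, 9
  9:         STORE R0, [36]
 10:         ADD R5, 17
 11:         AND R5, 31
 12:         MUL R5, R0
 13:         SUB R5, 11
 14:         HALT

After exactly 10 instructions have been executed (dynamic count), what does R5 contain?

MOV R0, 8 → R0=8
MOV R3, 29 → R3=29
MOV R5, 0 → R5=0
SUB R5, 20 → R5=0-20=-20
LOAD R3, [36] → R3=M[36]=1
LOAD R5, [36] → R5=M[36]=1
MUL R0, R5 → R0=8*1=8
MOD R0, 9 → R0=8%9=8
STORE R0, [36] → M[36]=8
ADD R5, 17 → R5=1+17=18
After step 10: R5 = 18.

18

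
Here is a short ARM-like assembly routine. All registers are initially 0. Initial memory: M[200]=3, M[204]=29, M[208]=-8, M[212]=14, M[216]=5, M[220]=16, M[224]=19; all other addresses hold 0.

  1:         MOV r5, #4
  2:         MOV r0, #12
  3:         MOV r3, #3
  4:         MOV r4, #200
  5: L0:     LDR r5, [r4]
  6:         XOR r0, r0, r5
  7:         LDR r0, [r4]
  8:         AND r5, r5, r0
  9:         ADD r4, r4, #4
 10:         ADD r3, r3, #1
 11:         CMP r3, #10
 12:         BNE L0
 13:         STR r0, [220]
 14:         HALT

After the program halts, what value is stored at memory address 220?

19

MOV r5, #4 → r5=4
MOV r0, #12 → r0=12
MOV r3, #3 → r3=3
MOV r4, #200 → r4=200
LDR r5, [r4] → r5=M[200]=3
XOR r0, r0, r5 → r0=12^3=15
LDR r0, [r4] → r0=M[200]=3
AND r5, r5, r0 → r5=3&3=3
ADD r4, r4, #4 → r4=200+4=204
ADD r3, r3, #1 → r3=3+1=4
CMP r3, #10  (cmp 4,10)
BNE L0: taken
LDR r5, [r4] → r5=M[204]=29
XOR r0, r0, r5 → r0=3^29=30
LDR r0, [r4] → r0=M[204]=29
AND r5, r5, r0 → r5=29&29=29
ADD r4, r4, #4 → r4=204+4=208
ADD r3, r3, #1 → r3=4+1=5
CMP r3, #10  (cmp 5,10)
BNE L0: taken
LDR r5, [r4] → r5=M[208]=-8
XOR r0, r0, r5 → r0=29^(-8)=-27
LDR r0, [r4] → r0=M[208]=-8
AND r5, r5, r0 → r5=(-8)&(-8)=-8
ADD r4, r4, #4 → r4=208+4=212
ADD r3, r3, #1 → r3=5+1=6
CMP r3, #10  (cmp 6,10)
BNE L0: taken
LDR r5, [r4] → r5=M[212]=14
XOR r0, r0, r5 → r0=(-8)^14=-10
LDR r0, [r4] → r0=M[212]=14
AND r5, r5, r0 → r5=14&14=14
ADD r4, r4, #4 → r4=212+4=216
ADD r3, r3, #1 → r3=6+1=7
CMP r3, #10  (cmp 7,10)
BNE L0: taken
LDR r5, [r4] → r5=M[216]=5
XOR r0, r0, r5 → r0=14^5=11
LDR r0, [r4] → r0=M[216]=5
AND r5, r5, r0 → r5=5&5=5
ADD r4, r4, #4 → r4=216+4=220
ADD r3, r3, #1 → r3=7+1=8
CMP r3, #10  (cmp 8,10)
BNE L0: taken
LDR r5, [r4] → r5=M[220]=16
XOR r0, r0, r5 → r0=5^16=21
LDR r0, [r4] → r0=M[220]=16
AND r5, r5, r0 → r5=16&16=16
ADD r4, r4, #4 → r4=220+4=224
ADD r3, r3, #1 → r3=8+1=9
CMP r3, #10  (cmp 9,10)
BNE L0: taken
LDR r5, [r4] → r5=M[224]=19
XOR r0, r0, r5 → r0=16^19=3
LDR r0, [r4] → r0=M[224]=19
AND r5, r5, r0 → r5=19&19=19
ADD r4, r4, #4 → r4=224+4=228
ADD r3, r3, #1 → r3=9+1=10
CMP r3, #10  (cmp 10,10)
BNE L0: not taken
STR r0, [220] → M[220]=19
halt.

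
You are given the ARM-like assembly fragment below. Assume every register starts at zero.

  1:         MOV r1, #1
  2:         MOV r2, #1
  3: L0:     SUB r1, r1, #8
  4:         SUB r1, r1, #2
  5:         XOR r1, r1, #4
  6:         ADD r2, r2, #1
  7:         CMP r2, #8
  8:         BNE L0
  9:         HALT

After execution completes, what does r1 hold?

-65

MOV r1, #1 → r1=1
MOV r2, #1 → r2=1
SUB r1, r1, #8 → r1=1-8=-7
SUB r1, r1, #2 → r1=(-7)-2=-9
XOR r1, r1, #4 → r1=(-9)^4=-13
ADD r2, r2, #1 → r2=1+1=2
CMP r2, #8  (cmp 2,8)
BNE L0: taken
SUB r1, r1, #8 → r1=(-13)-8=-21
SUB r1, r1, #2 → r1=(-21)-2=-23
XOR r1, r1, #4 → r1=(-23)^4=-19
ADD r2, r2, #1 → r2=2+1=3
CMP r2, #8  (cmp 3,8)
BNE L0: taken
SUB r1, r1, #8 → r1=(-19)-8=-27
SUB r1, r1, #2 → r1=(-27)-2=-29
XOR r1, r1, #4 → r1=(-29)^4=-25
ADD r2, r2, #1 → r2=3+1=4
CMP r2, #8  (cmp 4,8)
BNE L0: taken
SUB r1, r1, #8 → r1=(-25)-8=-33
SUB r1, r1, #2 → r1=(-33)-2=-35
XOR r1, r1, #4 → r1=(-35)^4=-39
ADD r2, r2, #1 → r2=4+1=5
CMP r2, #8  (cmp 5,8)
BNE L0: taken
SUB r1, r1, #8 → r1=(-39)-8=-47
SUB r1, r1, #2 → r1=(-47)-2=-49
XOR r1, r1, #4 → r1=(-49)^4=-53
ADD r2, r2, #1 → r2=5+1=6
CMP r2, #8  (cmp 6,8)
BNE L0: taken
SUB r1, r1, #8 → r1=(-53)-8=-61
SUB r1, r1, #2 → r1=(-61)-2=-63
XOR r1, r1, #4 → r1=(-63)^4=-59
ADD r2, r2, #1 → r2=6+1=7
CMP r2, #8  (cmp 7,8)
BNE L0: taken
SUB r1, r1, #8 → r1=(-59)-8=-67
SUB r1, r1, #2 → r1=(-67)-2=-69
XOR r1, r1, #4 → r1=(-69)^4=-65
ADD r2, r2, #1 → r2=7+1=8
CMP r2, #8  (cmp 8,8)
BNE L0: not taken
halt.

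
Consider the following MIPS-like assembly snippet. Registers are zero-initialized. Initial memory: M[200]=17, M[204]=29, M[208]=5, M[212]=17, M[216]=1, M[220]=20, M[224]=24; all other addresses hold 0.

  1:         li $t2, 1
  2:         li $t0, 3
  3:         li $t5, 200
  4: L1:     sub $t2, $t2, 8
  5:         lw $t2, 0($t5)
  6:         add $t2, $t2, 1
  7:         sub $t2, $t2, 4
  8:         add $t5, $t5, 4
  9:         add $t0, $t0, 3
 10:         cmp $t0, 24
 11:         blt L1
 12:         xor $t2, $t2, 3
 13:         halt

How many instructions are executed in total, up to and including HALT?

61

li $t2, 1 → $t2=1
li $t0, 3 → $t0=3
li $t5, 200 → $t5=200
sub $t2, $t2, 8 → $t2=1-8=-7
lw $t2, 0($t5) → $t2=M[200]=17
add $t2, $t2, 1 → $t2=17+1=18
sub $t2, $t2, 4 → $t2=18-4=14
add $t5, $t5, 4 → $t5=200+4=204
add $t0, $t0, 3 → $t0=3+3=6
cmp $t0, 24  (cmp 6,24)
blt L1: taken
sub $t2, $t2, 8 → $t2=14-8=6
lw $t2, 0($t5) → $t2=M[204]=29
add $t2, $t2, 1 → $t2=29+1=30
sub $t2, $t2, 4 → $t2=30-4=26
add $t5, $t5, 4 → $t5=204+4=208
add $t0, $t0, 3 → $t0=6+3=9
cmp $t0, 24  (cmp 9,24)
blt L1: taken
sub $t2, $t2, 8 → $t2=26-8=18
lw $t2, 0($t5) → $t2=M[208]=5
add $t2, $t2, 1 → $t2=5+1=6
sub $t2, $t2, 4 → $t2=6-4=2
add $t5, $t5, 4 → $t5=208+4=212
add $t0, $t0, 3 → $t0=9+3=12
cmp $t0, 24  (cmp 12,24)
blt L1: taken
sub $t2, $t2, 8 → $t2=2-8=-6
lw $t2, 0($t5) → $t2=M[212]=17
add $t2, $t2, 1 → $t2=17+1=18
sub $t2, $t2, 4 → $t2=18-4=14
add $t5, $t5, 4 → $t5=212+4=216
add $t0, $t0, 3 → $t0=12+3=15
cmp $t0, 24  (cmp 15,24)
blt L1: taken
sub $t2, $t2, 8 → $t2=14-8=6
lw $t2, 0($t5) → $t2=M[216]=1
add $t2, $t2, 1 → $t2=1+1=2
sub $t2, $t2, 4 → $t2=2-4=-2
add $t5, $t5, 4 → $t5=216+4=220
add $t0, $t0, 3 → $t0=15+3=18
cmp $t0, 24  (cmp 18,24)
blt L1: taken
sub $t2, $t2, 8 → $t2=(-2)-8=-10
lw $t2, 0($t5) → $t2=M[220]=20
add $t2, $t2, 1 → $t2=20+1=21
sub $t2, $t2, 4 → $t2=21-4=17
add $t5, $t5, 4 → $t5=220+4=224
add $t0, $t0, 3 → $t0=18+3=21
cmp $t0, 24  (cmp 21,24)
blt L1: taken
sub $t2, $t2, 8 → $t2=17-8=9
lw $t2, 0($t5) → $t2=M[224]=24
add $t2, $t2, 1 → $t2=24+1=25
sub $t2, $t2, 4 → $t2=25-4=21
add $t5, $t5, 4 → $t5=224+4=228
add $t0, $t0, 3 → $t0=21+3=24
cmp $t0, 24  (cmp 24,24)
blt L1: not taken
xor $t2, $t2, 3 → $t2=21^3=22
halt.
Total executed instructions: 61.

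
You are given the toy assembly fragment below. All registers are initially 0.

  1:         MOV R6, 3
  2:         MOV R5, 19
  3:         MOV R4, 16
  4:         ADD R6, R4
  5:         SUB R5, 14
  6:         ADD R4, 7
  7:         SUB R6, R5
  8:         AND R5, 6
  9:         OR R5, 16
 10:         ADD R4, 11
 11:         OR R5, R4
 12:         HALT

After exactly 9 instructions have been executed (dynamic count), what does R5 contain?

20

MOV R6, 3 → R6=3
MOV R5, 19 → R5=19
MOV R4, 16 → R4=16
ADD R6, R4 → R6=3+16=19
SUB R5, 14 → R5=19-14=5
ADD R4, 7 → R4=16+7=23
SUB R6, R5 → R6=19-5=14
AND R5, 6 → R5=5&6=4
OR R5, 16 → R5=4|16=20
After step 9: R5 = 20.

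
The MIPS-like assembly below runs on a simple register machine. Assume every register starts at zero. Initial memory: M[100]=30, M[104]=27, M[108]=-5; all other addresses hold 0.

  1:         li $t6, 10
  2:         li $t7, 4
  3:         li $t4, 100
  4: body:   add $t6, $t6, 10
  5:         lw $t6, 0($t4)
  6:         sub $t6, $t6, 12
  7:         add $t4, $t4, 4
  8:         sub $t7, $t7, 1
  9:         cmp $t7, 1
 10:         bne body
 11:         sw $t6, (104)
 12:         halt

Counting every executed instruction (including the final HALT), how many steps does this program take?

26

after li $t6, 10: $t6=10
after li $t7, 4: $t7=4
after li $t4, 100: $t4=100
after add $t6, $t6, 10: $t6=10+10=20
after lw $t6, 0($t4): $t6=M[100]=30
after sub $t6, $t6, 12: $t6=30-12=18
after add $t4, $t4, 4: $t4=100+4=104
after sub $t7, $t7, 1: $t7=4-1=3
cmp $t7, 1  (cmp 3,1)
bne body: taken
after add $t6, $t6, 10: $t6=18+10=28
after lw $t6, 0($t4): $t6=M[104]=27
after sub $t6, $t6, 12: $t6=27-12=15
after add $t4, $t4, 4: $t4=104+4=108
after sub $t7, $t7, 1: $t7=3-1=2
cmp $t7, 1  (cmp 2,1)
bne body: taken
after add $t6, $t6, 10: $t6=15+10=25
after lw $t6, 0($t4): $t6=M[108]=-5
after sub $t6, $t6, 12: $t6=(-5)-12=-17
after add $t4, $t4, 4: $t4=108+4=112
after sub $t7, $t7, 1: $t7=2-1=1
cmp $t7, 1  (cmp 1,1)
bne body: not taken
sw $t6, (104) → M[104]=-17
halt.
Total executed instructions: 26.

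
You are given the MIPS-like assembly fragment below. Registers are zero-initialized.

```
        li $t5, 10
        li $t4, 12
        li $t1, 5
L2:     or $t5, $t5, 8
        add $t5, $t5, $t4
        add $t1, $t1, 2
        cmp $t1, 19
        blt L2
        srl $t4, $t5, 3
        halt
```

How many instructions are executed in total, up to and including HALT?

after li $t5, 10: $t5=10
after li $t4, 12: $t4=12
after li $t1, 5: $t1=5
after or $t5, $t5, 8: $t5=10|8=10
after add $t5, $t5, $t4: $t5=10+12=22
after add $t1, $t1, 2: $t1=5+2=7
cmp $t1, 19  (cmp 7,19)
blt L2: taken
after or $t5, $t5, 8: $t5=22|8=30
after add $t5, $t5, $t4: $t5=30+12=42
after add $t1, $t1, 2: $t1=7+2=9
cmp $t1, 19  (cmp 9,19)
blt L2: taken
after or $t5, $t5, 8: $t5=42|8=42
after add $t5, $t5, $t4: $t5=42+12=54
after add $t1, $t1, 2: $t1=9+2=11
cmp $t1, 19  (cmp 11,19)
blt L2: taken
after or $t5, $t5, 8: $t5=54|8=62
after add $t5, $t5, $t4: $t5=62+12=74
after add $t1, $t1, 2: $t1=11+2=13
cmp $t1, 19  (cmp 13,19)
blt L2: taken
after or $t5, $t5, 8: $t5=74|8=74
after add $t5, $t5, $t4: $t5=74+12=86
after add $t1, $t1, 2: $t1=13+2=15
cmp $t1, 19  (cmp 15,19)
blt L2: taken
after or $t5, $t5, 8: $t5=86|8=94
after add $t5, $t5, $t4: $t5=94+12=106
after add $t1, $t1, 2: $t1=15+2=17
cmp $t1, 19  (cmp 17,19)
blt L2: taken
after or $t5, $t5, 8: $t5=106|8=106
after add $t5, $t5, $t4: $t5=106+12=118
after add $t1, $t1, 2: $t1=17+2=19
cmp $t1, 19  (cmp 19,19)
blt L2: not taken
after srl $t4, $t5, 3: $t4=118>>3=14
halt.
Total executed instructions: 40.

40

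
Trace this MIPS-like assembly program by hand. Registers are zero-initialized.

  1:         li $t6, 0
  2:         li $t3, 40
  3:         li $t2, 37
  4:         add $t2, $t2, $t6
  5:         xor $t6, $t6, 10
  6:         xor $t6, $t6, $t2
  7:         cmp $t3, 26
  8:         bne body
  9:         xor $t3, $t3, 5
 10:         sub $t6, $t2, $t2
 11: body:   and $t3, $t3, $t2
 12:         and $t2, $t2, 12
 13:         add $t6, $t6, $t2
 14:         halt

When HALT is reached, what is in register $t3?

32

after li $t6, 0: $t6=0
after li $t3, 40: $t3=40
after li $t2, 37: $t2=37
after add $t2, $t2, $t6: $t2=37+0=37
after xor $t6, $t6, 10: $t6=0^10=10
after xor $t6, $t6, $t2: $t6=10^37=47
cmp $t3, 26  (cmp 40,26)
bne body: taken
after and $t3, $t3, $t2: $t3=40&37=32
after and $t2, $t2, 12: $t2=37&12=4
after add $t6, $t6, $t2: $t6=47+4=51
halt.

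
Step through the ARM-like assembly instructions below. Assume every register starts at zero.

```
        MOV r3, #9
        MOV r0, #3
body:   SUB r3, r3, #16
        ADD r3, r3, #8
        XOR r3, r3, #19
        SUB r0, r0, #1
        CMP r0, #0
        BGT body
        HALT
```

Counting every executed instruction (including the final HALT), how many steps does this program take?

21

after MOV r3, #9: r3=9
after MOV r0, #3: r0=3
after SUB r3, r3, #16: r3=9-16=-7
after ADD r3, r3, #8: r3=(-7)+8=1
after XOR r3, r3, #19: r3=1^19=18
after SUB r0, r0, #1: r0=3-1=2
CMP r0, #0  (cmp 2,0)
BGT body: taken
after SUB r3, r3, #16: r3=18-16=2
after ADD r3, r3, #8: r3=2+8=10
after XOR r3, r3, #19: r3=10^19=25
after SUB r0, r0, #1: r0=2-1=1
CMP r0, #0  (cmp 1,0)
BGT body: taken
after SUB r3, r3, #16: r3=25-16=9
after ADD r3, r3, #8: r3=9+8=17
after XOR r3, r3, #19: r3=17^19=2
after SUB r0, r0, #1: r0=1-1=0
CMP r0, #0  (cmp 0,0)
BGT body: not taken
halt.
Total executed instructions: 21.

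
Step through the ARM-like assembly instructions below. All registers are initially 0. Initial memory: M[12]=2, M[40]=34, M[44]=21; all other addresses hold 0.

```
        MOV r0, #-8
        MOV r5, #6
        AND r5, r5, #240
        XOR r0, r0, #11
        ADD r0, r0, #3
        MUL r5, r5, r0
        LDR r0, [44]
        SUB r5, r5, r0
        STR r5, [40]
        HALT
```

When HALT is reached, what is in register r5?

-21

r0=-8
r5=6
r5=6&240=0
r0=(-8)^11=-13
r0=(-13)+3=-10
r5=0*(-10)=0
r0=M[44]=21
r5=0-21=-21
STR r5, [40] → M[40]=-21
halt.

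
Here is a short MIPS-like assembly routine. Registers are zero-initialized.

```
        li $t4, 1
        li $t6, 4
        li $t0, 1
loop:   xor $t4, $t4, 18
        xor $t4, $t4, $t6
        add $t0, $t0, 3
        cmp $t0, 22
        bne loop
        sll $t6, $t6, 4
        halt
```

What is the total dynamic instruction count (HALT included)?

li $t4, 1 → $t4=1
li $t6, 4 → $t6=4
li $t0, 1 → $t0=1
xor $t4, $t4, 18 → $t4=1^18=19
xor $t4, $t4, $t6 → $t4=19^4=23
add $t0, $t0, 3 → $t0=1+3=4
cmp $t0, 22  (cmp 4,22)
bne loop: taken
xor $t4, $t4, 18 → $t4=23^18=5
xor $t4, $t4, $t6 → $t4=5^4=1
add $t0, $t0, 3 → $t0=4+3=7
cmp $t0, 22  (cmp 7,22)
bne loop: taken
xor $t4, $t4, 18 → $t4=1^18=19
xor $t4, $t4, $t6 → $t4=19^4=23
add $t0, $t0, 3 → $t0=7+3=10
cmp $t0, 22  (cmp 10,22)
bne loop: taken
xor $t4, $t4, 18 → $t4=23^18=5
xor $t4, $t4, $t6 → $t4=5^4=1
add $t0, $t0, 3 → $t0=10+3=13
cmp $t0, 22  (cmp 13,22)
bne loop: taken
xor $t4, $t4, 18 → $t4=1^18=19
xor $t4, $t4, $t6 → $t4=19^4=23
add $t0, $t0, 3 → $t0=13+3=16
cmp $t0, 22  (cmp 16,22)
bne loop: taken
xor $t4, $t4, 18 → $t4=23^18=5
xor $t4, $t4, $t6 → $t4=5^4=1
add $t0, $t0, 3 → $t0=16+3=19
cmp $t0, 22  (cmp 19,22)
bne loop: taken
xor $t4, $t4, 18 → $t4=1^18=19
xor $t4, $t4, $t6 → $t4=19^4=23
add $t0, $t0, 3 → $t0=19+3=22
cmp $t0, 22  (cmp 22,22)
bne loop: not taken
sll $t6, $t6, 4 → $t6=4<<4=64
halt.
Total executed instructions: 40.

40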